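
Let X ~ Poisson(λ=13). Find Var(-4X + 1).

For X ~ Poisson(λ=13):
Var(X) = 13
Var(-4X + 1) = (-4)² × Var(X) = 16 × 13 = 208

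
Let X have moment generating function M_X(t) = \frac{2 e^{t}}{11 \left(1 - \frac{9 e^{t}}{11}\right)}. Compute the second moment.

To find E[X^2], compute M^(2)(0):
M^(1)(t) = \frac{2 e^{t}}{11 \left(1 - \frac{9 e^{t}}{11}\right)} + \frac{18 e^{2 t}}{121 \left(1 - \frac{9 e^{t}}{11}\right)^{2}}
M^(2)(t) = \frac{2 e^{t}}{11 \left(1 - \frac{9 e^{t}}{11}\right)} + \frac{54 e^{2 t}}{121 \left(1 - \frac{9 e^{t}}{11}\right)^{2}} + \frac{324 e^{3 t}}{1331 \left(1 - \frac{9 e^{t}}{11}\right)^{3}}
M^(2)(0) = 55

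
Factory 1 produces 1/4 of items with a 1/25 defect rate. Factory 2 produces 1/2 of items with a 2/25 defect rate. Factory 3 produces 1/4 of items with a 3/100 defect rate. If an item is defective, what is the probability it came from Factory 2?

Using Bayes' theorem:
P(F1) = 1/4, P(D|F1) = 1/25
P(F2) = 1/2, P(D|F2) = 2/25
P(F3) = 1/4, P(D|F3) = 3/100
P(D) = P(D|F1)P(F1) + P(D|F2)P(F2) + P(D|F3)P(F3)
     = \frac{23}{400}
P(F2|D) = P(D|F2)P(F2) / P(D)
= \frac{16}{23}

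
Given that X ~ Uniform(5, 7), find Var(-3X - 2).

For X ~ Uniform(5, 7):
Var(X) = \frac{1}{3}
Var(-3X - 2) = (-3)² × Var(X) = 9 × \frac{1}{3} = 3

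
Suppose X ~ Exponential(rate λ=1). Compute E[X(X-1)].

E[X(X-1)] = E[X² - X] = E[X²] - E[X]
E[X] = 1
E[X²] = Var(X) + (E[X])² = 1 + (1)² = 2
E[X(X-1)] = 2 - 1 = 1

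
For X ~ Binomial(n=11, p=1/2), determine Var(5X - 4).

For X ~ Binomial(n=11, p=1/2):
Var(X) = \frac{11}{4}
Var(5X - 4) = (5)² × Var(X) = 25 × \frac{11}{4} = \frac{275}{4}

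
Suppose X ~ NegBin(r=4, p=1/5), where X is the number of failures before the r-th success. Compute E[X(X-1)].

E[X(X-1)] = E[X² - X] = E[X²] - E[X]
E[X] = 16
E[X²] = Var(X) + (E[X])² = 80 + (16)² = 336
E[X(X-1)] = 336 - 16 = 320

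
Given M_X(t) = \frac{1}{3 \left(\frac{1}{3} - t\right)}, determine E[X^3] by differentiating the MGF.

To find E[X^3], compute M^(3)(0):
M^(1)(t) = \frac{1}{3 \left(\frac{1}{3} - t\right)^{2}}
M^(2)(t) = \frac{2}{3 \left(\frac{1}{3} - t\right)^{3}}
M^(3)(t) = \frac{2}{\left(\frac{1}{3} - t\right)^{4}}
M^(3)(0) = 162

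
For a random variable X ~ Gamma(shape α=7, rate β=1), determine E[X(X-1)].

E[X(X-1)] = E[X² - X] = E[X²] - E[X]
E[X] = 7
E[X²] = Var(X) + (E[X])² = 7 + (7)² = 56
E[X(X-1)] = 56 - 7 = 49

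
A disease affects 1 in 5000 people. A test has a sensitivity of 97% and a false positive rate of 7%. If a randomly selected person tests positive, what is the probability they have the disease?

Let D = the rare event, + = positive/flagged.
P(D) = 1/5000
P(+|D) = 97/100
P(+|D') = 7/100
P(+) = P(+|D)P(D) + P(+|D')P(D')
     = \frac{97}{100} × \frac{1}{5000} + \frac{7}{100} × \frac{4999}{5000}
     = \frac{3509}{50000}
P(D|+) = P(+|D)P(D)/P(+) = \frac{97}{35090}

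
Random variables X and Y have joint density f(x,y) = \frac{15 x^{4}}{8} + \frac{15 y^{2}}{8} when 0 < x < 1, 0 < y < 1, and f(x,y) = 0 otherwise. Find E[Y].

E[Y] = ∫_0^1 ∫_0^1 y × f(x,y) dx dy
= \frac{21}{32}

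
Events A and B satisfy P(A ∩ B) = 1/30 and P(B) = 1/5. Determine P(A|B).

P(A|B) = P(A ∩ B) / P(B)
= (1/30) / (1/5)
= 1/6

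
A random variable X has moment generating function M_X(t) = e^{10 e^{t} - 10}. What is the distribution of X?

The MGF M(t) = e^{10 e^{t} - 10} is the standard form for the Poisson distribution.
Comparing with the known MGF formula identifies: Poisson(λ=10)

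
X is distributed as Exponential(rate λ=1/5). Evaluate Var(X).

For X ~ Exponential(rate λ=1/5):
Var(X) = 25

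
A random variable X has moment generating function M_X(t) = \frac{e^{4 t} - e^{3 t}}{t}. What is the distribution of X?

The MGF M(t) = \frac{e^{4 t} - e^{3 t}}{t} is the standard form for the Uniform distribution.
Comparing with the known MGF formula identifies: Uniform(3, 4)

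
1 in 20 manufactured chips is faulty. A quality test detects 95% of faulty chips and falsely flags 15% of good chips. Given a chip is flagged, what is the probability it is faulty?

Let D = the rare event, + = positive/flagged.
P(D) = 1/20
P(+|D) = 95/100 = 19/20
P(+|D') = 15/100 = 3/20
P(+) = P(+|D)P(D) + P(+|D')P(D')
     = \frac{19}{20} × \frac{1}{20} + \frac{3}{20} × \frac{19}{20}
     = \frac{19}{100}
P(D|+) = P(+|D)P(D)/P(+) = \frac{1}{4}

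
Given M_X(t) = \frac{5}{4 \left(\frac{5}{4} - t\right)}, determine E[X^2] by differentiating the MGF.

To find E[X^2], compute M^(2)(0):
M^(1)(t) = \frac{5}{4 \left(\frac{5}{4} - t\right)^{2}}
M^(2)(t) = \frac{5}{2 \left(\frac{5}{4} - t\right)^{3}}
M^(2)(0) = \frac{32}{25}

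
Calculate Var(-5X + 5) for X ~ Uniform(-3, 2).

For X ~ Uniform(-3, 2):
Var(X) = \frac{25}{12}
Var(-5X + 5) = (-5)² × Var(X) = 25 × \frac{25}{12} = \frac{625}{12}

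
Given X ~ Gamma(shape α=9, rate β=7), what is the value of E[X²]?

Using the identity E[X²] = Var(X) + (E[X])²:
E[X] = \frac{9}{7}
Var(X) = \frac{9}{49}
E[X²] = \frac{9}{49} + (\frac{9}{7})²
= \frac{90}{49}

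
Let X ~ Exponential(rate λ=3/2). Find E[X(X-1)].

E[X(X-1)] = E[X² - X] = E[X²] - E[X]
E[X] = \frac{2}{3}
E[X²] = Var(X) + (E[X])² = \frac{4}{9} + (\frac{2}{3})² = \frac{8}{9}
E[X(X-1)] = \frac{8}{9} - \frac{2}{3} = \frac{2}{9}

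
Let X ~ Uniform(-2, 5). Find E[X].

For X ~ Uniform(-2, 5), the expected value is:
E[X] = \frac{3}{2}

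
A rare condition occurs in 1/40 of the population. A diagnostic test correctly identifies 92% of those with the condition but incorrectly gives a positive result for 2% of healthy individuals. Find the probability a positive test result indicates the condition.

Let D = the rare event, + = positive/flagged.
P(D) = 1/40
P(+|D) = 92/100 = 23/25
P(+|D') = 2/100 = 1/50
P(+) = P(+|D)P(D) + P(+|D')P(D')
     = \frac{23}{25} × \frac{1}{40} + \frac{1}{50} × \frac{39}{40}
     = \frac{17}{400}
P(D|+) = P(+|D)P(D)/P(+) = \frac{46}{85}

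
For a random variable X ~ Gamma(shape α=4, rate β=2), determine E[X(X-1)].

E[X(X-1)] = E[X² - X] = E[X²] - E[X]
E[X] = 2
E[X²] = Var(X) + (E[X])² = 1 + (2)² = 5
E[X(X-1)] = 5 - 2 = 3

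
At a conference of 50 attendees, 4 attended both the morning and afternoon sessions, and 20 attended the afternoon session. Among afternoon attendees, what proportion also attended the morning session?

P(A ∩ B) = 4/50 = 2/25
P(B) = 20/50 = 2/5
P(A|B) = P(A ∩ B) / P(B) = (2/25) / (2/5) = 1/5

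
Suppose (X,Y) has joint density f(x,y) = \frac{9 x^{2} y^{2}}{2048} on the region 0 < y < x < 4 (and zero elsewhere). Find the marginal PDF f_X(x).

f_X(x) = ∫_0^x \frac{9 x^{2} y^{2}}{2048} dy = \frac{3 x^{5}}{2048}
for 0 < x < 4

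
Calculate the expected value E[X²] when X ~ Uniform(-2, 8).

Using the identity E[X²] = Var(X) + (E[X])²:
E[X] = 3
Var(X) = \frac{25}{3}
E[X²] = \frac{25}{3} + (3)²
= \frac{52}{3}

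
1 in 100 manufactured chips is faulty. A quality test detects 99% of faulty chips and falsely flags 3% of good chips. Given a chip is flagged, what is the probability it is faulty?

Let D = the rare event, + = positive/flagged.
P(D) = 1/100
P(+|D) = 99/100
P(+|D') = 3/100
P(+) = P(+|D)P(D) + P(+|D')P(D')
     = \frac{99}{100} × \frac{1}{100} + \frac{3}{100} × \frac{99}{100}
     = \frac{99}{2500}
P(D|+) = P(+|D)P(D)/P(+) = \frac{1}{4}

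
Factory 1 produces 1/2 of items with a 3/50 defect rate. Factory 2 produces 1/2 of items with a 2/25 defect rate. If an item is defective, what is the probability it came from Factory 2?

Using Bayes' theorem:
P(F1) = 1/2, P(D|F1) = 3/50
P(F2) = 1/2, P(D|F2) = 2/25
P(D) = P(D|F1)P(F1) + P(D|F2)P(F2)
     = \frac{7}{100}
P(F2|D) = P(D|F2)P(F2) / P(D)
= \frac{4}{7}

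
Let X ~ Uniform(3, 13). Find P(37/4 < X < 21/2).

P(37/4 < X < 21/2) = ∫_{37/4}^{21/2} f(x) dx
where f(x) = \frac{1}{10}
= \frac{1}{8}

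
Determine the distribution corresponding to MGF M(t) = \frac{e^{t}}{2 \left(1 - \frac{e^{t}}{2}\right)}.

The MGF M(t) = \frac{e^{t}}{2 \left(1 - \frac{e^{t}}{2}\right)} is the standard form for the Geometric distribution.
Comparing with the known MGF formula identifies: Geometric(p=1/2), X = trial number of first success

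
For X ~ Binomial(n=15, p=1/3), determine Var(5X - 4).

For X ~ Binomial(n=15, p=1/3):
Var(X) = \frac{10}{3}
Var(5X - 4) = (5)² × Var(X) = 25 × \frac{10}{3} = \frac{250}{3}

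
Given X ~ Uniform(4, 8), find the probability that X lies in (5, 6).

P(5 < X < 6) = ∫_{5}^{6} f(x) dx
where f(x) = \frac{1}{4}
= \frac{1}{4}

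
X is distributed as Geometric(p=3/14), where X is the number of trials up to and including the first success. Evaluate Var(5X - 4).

For X ~ Geometric(p=3/14), where X is the number of trials up to and including the first success:
Var(X) = \frac{154}{9}
Var(5X - 4) = (5)² × Var(X) = 25 × \frac{154}{9} = \frac{3850}{9}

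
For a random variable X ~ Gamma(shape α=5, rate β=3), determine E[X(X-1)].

E[X(X-1)] = E[X² - X] = E[X²] - E[X]
E[X] = \frac{5}{3}
E[X²] = Var(X) + (E[X])² = \frac{5}{9} + (\frac{5}{3})² = \frac{10}{3}
E[X(X-1)] = \frac{10}{3} - \frac{5}{3} = \frac{5}{3}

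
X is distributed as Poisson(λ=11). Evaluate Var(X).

For X ~ Poisson(λ=11):
Var(X) = 11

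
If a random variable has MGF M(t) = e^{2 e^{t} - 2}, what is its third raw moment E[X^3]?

To find E[X^3], compute M^(3)(0):
M^(1)(t) = 2 e^{t} e^{2 e^{t} - 2}
M^(2)(t) = 4 e^{2 t} e^{2 e^{t} - 2} + 2 e^{t} e^{2 e^{t} - 2}
M^(3)(t) = 8 e^{3 t} e^{2 e^{t} - 2} + 12 e^{2 t} e^{2 e^{t} - 2} + 2 e^{t} e^{2 e^{t} - 2}
M^(3)(0) = 22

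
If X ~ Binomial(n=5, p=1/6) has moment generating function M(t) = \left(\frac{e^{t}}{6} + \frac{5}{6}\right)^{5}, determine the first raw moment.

To find E[X], compute M^(1)(0):
M^(1)(t) = \frac{5 \left(\frac{e^{t}}{6} + \frac{5}{6}\right)^{4} e^{t}}{6}
M^(1)(0) = \frac{5}{6}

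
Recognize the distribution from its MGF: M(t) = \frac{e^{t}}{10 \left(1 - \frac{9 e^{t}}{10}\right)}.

The MGF M(t) = \frac{e^{t}}{10 \left(1 - \frac{9 e^{t}}{10}\right)} is the standard form for the Geometric distribution.
Comparing with the known MGF formula identifies: Geometric(p=1/10), X = trial number of first success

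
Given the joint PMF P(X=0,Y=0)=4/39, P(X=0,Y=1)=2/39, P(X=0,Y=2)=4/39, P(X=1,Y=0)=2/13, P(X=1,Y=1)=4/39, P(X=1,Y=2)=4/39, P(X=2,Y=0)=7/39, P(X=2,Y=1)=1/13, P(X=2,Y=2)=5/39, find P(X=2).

P(X=2) = P(X=2,Y=0) + P(X=2,Y=1) + P(X=2,Y=2)
= 7/39 + 1/13 + 5/39
= 5/13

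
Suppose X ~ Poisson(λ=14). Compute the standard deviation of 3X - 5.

For X ~ Poisson(λ=14):
Var(X) = 14
SD(X) = √(Var(X)) = √(14) = \sqrt{14}
SD(3X - 5) = |3| × SD(X) = 3 × \sqrt{14} = 3 \sqrt{14}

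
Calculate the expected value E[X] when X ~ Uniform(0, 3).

For X ~ Uniform(0, 3), the expected value is:
E[X] = \frac{3}{2}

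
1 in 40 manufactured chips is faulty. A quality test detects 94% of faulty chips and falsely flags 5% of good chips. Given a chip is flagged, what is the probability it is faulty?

Let D = the rare event, + = positive/flagged.
P(D) = 1/40
P(+|D) = 94/100 = 47/50
P(+|D') = 5/100 = 1/20
P(+) = P(+|D)P(D) + P(+|D')P(D')
     = \frac{47}{50} × \frac{1}{40} + \frac{1}{20} × \frac{39}{40}
     = \frac{289}{4000}
P(D|+) = P(+|D)P(D)/P(+) = \frac{94}{289}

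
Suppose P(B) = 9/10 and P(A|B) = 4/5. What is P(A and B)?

By definition, P(A|B) = P(A ∩ B) / P(B)
So P(A ∩ B) = P(A|B) × P(B)
= 4/5 × 9/10
= 18/25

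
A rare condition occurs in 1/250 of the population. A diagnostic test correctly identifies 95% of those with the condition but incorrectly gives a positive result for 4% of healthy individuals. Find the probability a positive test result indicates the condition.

Let D = the rare event, + = positive/flagged.
P(D) = 1/250
P(+|D) = 95/100 = 19/20
P(+|D') = 4/100 = 1/25
P(+) = P(+|D)P(D) + P(+|D')P(D')
     = \frac{19}{20} × \frac{1}{250} + \frac{1}{25} × \frac{249}{250}
     = \frac{1091}{25000}
P(D|+) = P(+|D)P(D)/P(+) = \frac{95}{1091}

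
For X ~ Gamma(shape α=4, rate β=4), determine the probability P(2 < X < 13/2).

P(2 < X < 13/2) = ∫_{2}^{13/2} f(x) dx
where f(x) = \frac{128 x^{3} e^{- 4 x}}{3}
= \frac{-9883 + 379 e^{18}}{3 e^{26}}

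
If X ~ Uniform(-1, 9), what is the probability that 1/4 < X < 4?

P(1/4 < X < 4) = ∫_{1/4}^{4} f(x) dx
where f(x) = \frac{1}{10}
= \frac{3}{8}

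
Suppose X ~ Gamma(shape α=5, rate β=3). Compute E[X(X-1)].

E[X(X-1)] = E[X² - X] = E[X²] - E[X]
E[X] = \frac{5}{3}
E[X²] = Var(X) + (E[X])² = \frac{5}{9} + (\frac{5}{3})² = \frac{10}{3}
E[X(X-1)] = \frac{10}{3} - \frac{5}{3} = \frac{5}{3}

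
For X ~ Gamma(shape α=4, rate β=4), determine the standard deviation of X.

For X ~ Gamma(shape α=4, rate β=4):
Var(X) = \frac{1}{4}
SD(X) = √(Var(X)) = √(\frac{1}{4}) = \frac{1}{2}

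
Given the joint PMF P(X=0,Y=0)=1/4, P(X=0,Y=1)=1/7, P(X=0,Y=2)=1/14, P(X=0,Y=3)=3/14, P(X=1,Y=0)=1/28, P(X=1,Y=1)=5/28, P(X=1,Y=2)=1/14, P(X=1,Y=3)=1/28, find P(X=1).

P(X=1) = P(X=1,Y=0) + P(X=1,Y=1) + P(X=1,Y=2) + P(X=1,Y=3)
= 1/28 + 5/28 + 1/14 + 1/28
= 9/28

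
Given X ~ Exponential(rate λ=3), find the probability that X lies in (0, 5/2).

P(0 < X < 5/2) = ∫_{0}^{5/2} f(x) dx
where f(x) = 3 e^{- 3 x}
= 1 - e^{- \frac{15}{2}}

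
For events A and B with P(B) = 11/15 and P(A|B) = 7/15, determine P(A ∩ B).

By definition, P(A|B) = P(A ∩ B) / P(B)
So P(A ∩ B) = P(A|B) × P(B)
= 7/15 × 11/15
= 77/225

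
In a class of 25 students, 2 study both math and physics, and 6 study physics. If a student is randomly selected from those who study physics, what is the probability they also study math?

P(A ∩ B) = 2/25
P(B) = 6/25
P(A|B) = P(A ∩ B) / P(B) = (2/25) / (6/25) = 1/3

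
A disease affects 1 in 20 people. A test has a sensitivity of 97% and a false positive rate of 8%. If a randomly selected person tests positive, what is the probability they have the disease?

Let D = the rare event, + = positive/flagged.
P(D) = 1/20
P(+|D) = 97/100
P(+|D') = 8/100 = 2/25
P(+) = P(+|D)P(D) + P(+|D')P(D')
     = \frac{97}{100} × \frac{1}{20} + \frac{2}{25} × \frac{19}{20}
     = \frac{249}{2000}
P(D|+) = P(+|D)P(D)/P(+) = \frac{97}{249}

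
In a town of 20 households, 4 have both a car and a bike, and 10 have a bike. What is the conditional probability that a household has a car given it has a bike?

P(A ∩ B) = 4/20 = 1/5
P(B) = 10/20 = 1/2
P(A|B) = P(A ∩ B) / P(B) = (1/5) / (1/2) = 2/5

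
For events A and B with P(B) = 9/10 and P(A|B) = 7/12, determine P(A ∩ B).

By definition, P(A|B) = P(A ∩ B) / P(B)
So P(A ∩ B) = P(A|B) × P(B)
= 7/12 × 9/10
= 21/40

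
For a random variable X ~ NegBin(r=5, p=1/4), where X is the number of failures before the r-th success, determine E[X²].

Using the identity E[X²] = Var(X) + (E[X])²:
E[X] = 15
Var(X) = 60
E[X²] = 60 + (15)²
= 285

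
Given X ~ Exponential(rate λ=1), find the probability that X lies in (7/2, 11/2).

P(7/2 < X < 11/2) = ∫_{7/2}^{11/2} f(x) dx
where f(x) = e^{- x}
= - \frac{1 - e^{2}}{e^{\frac{11}{2}}}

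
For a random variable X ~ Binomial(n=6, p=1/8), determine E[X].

For X ~ Binomial(n=6, p=1/8), the expected value is:
E[X] = \frac{3}{4}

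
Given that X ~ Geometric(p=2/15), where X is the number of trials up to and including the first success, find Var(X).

For X ~ Geometric(p=2/15), where X is the number of trials up to and including the first success:
Var(X) = \frac{195}{4}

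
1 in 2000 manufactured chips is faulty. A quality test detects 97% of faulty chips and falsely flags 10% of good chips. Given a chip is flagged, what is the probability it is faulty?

Let D = the rare event, + = positive/flagged.
P(D) = 1/2000
P(+|D) = 97/100
P(+|D') = 10/100 = 1/10
P(+) = P(+|D)P(D) + P(+|D')P(D')
     = \frac{97}{100} × \frac{1}{2000} + \frac{1}{10} × \frac{1999}{2000}
     = \frac{20087}{200000}
P(D|+) = P(+|D)P(D)/P(+) = \frac{97}{20087}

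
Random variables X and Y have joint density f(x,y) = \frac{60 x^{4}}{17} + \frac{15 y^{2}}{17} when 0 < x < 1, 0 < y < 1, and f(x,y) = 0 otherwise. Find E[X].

E[X] = ∫_0^1 ∫_0^1 x × f(x,y) dy dx
= ∫_0^1 ∫_0^1 x × (\frac{60 x^{4}}{17} + \frac{15 y^{2}}{17}) dy dx
= \frac{25}{34}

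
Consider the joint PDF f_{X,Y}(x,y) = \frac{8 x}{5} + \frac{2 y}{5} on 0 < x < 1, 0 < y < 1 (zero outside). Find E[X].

E[X] = ∫_0^1 ∫_0^1 x × f(x,y) dy dx
= ∫_0^1 ∫_0^1 x × (\frac{8 x}{5} + \frac{2 y}{5}) dy dx
= \frac{19}{30}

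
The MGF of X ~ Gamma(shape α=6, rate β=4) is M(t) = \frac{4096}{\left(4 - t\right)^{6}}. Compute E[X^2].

To find E[X^2], compute M^(2)(0):
M^(1)(t) = \frac{24576}{\left(4 - t\right)^{7}}
M^(2)(t) = \frac{172032}{\left(4 - t\right)^{8}}
M^(2)(0) = \frac{21}{8}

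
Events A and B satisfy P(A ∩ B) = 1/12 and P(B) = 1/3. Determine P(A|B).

P(A|B) = P(A ∩ B) / P(B)
= (1/12) / (1/3)
= 1/4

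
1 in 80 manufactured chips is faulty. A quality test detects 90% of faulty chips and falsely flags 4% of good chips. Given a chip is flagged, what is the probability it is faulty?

Let D = the rare event, + = positive/flagged.
P(D) = 1/80
P(+|D) = 90/100 = 9/10
P(+|D') = 4/100 = 1/25
P(+) = P(+|D)P(D) + P(+|D')P(D')
     = \frac{9}{10} × \frac{1}{80} + \frac{1}{25} × \frac{79}{80}
     = \frac{203}{4000}
P(D|+) = P(+|D)P(D)/P(+) = \frac{45}{203}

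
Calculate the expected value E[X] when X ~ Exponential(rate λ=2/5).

For X ~ Exponential(rate λ=2/5), the expected value is:
E[X] = \frac{5}{2}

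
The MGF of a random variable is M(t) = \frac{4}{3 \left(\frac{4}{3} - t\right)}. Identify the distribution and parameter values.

The MGF M(t) = \frac{4}{3 \left(\frac{4}{3} - t\right)} is the standard form for the Exponential distribution.
Comparing with the known MGF formula identifies: Exponential(rate λ=4/3)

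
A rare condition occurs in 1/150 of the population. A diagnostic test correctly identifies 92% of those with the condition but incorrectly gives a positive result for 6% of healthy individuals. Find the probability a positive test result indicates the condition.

Let D = the rare event, + = positive/flagged.
P(D) = 1/150
P(+|D) = 92/100 = 23/25
P(+|D') = 6/100 = 3/50
P(+) = P(+|D)P(D) + P(+|D')P(D')
     = \frac{23}{25} × \frac{1}{150} + \frac{3}{50} × \frac{149}{150}
     = \frac{493}{7500}
P(D|+) = P(+|D)P(D)/P(+) = \frac{46}{493}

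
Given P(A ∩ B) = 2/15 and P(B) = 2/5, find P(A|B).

P(A|B) = P(A ∩ B) / P(B)
= (2/15) / (2/5)
= 1/3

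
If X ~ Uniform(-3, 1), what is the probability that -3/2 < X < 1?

P(-3/2 < X < 1) = ∫_{-3/2}^{1} f(x) dx
where f(x) = \frac{1}{4}
= \frac{5}{8}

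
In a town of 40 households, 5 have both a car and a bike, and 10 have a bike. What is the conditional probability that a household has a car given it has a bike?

P(A ∩ B) = 5/40 = 1/8
P(B) = 10/40 = 1/4
P(A|B) = P(A ∩ B) / P(B) = (1/8) / (1/4) = 1/2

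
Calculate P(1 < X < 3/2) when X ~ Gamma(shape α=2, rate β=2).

P(1 < X < 3/2) = ∫_{1}^{3/2} f(x) dx
where f(x) = 4 x e^{- 2 x}
= \frac{-4 + 3 e}{e^{3}}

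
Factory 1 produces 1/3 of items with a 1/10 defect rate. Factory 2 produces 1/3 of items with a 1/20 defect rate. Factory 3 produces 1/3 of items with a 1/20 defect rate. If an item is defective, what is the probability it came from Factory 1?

Using Bayes' theorem:
P(F1) = 1/3, P(D|F1) = 1/10
P(F2) = 1/3, P(D|F2) = 1/20
P(F3) = 1/3, P(D|F3) = 1/20
P(D) = P(D|F1)P(F1) + P(D|F2)P(F2) + P(D|F3)P(F3)
     = \frac{1}{15}
P(F1|D) = P(D|F1)P(F1) / P(D)
= \frac{1}{2}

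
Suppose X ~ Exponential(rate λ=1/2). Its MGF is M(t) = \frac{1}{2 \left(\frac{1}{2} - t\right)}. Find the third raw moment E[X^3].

To find E[X^3], compute M^(3)(0):
M^(1)(t) = \frac{1}{2 \left(\frac{1}{2} - t\right)^{2}}
M^(2)(t) = \frac{1}{\left(\frac{1}{2} - t\right)^{3}}
M^(3)(t) = \frac{3}{\left(\frac{1}{2} - t\right)^{4}}
M^(3)(0) = 48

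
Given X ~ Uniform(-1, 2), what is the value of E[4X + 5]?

For X ~ Uniform(-1, 2):
E[X] = \frac{1}{2}
E[4X + 5] = 4 × E[X] + 5 = 7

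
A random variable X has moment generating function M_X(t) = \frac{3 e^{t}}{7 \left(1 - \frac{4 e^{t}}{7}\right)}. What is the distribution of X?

The MGF M(t) = \frac{3 e^{t}}{7 \left(1 - \frac{4 e^{t}}{7}\right)} is the standard form for the Geometric distribution.
Comparing with the known MGF formula identifies: Geometric(p=3/7), X = trial number of first success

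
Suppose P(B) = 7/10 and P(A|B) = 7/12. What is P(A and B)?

By definition, P(A|B) = P(A ∩ B) / P(B)
So P(A ∩ B) = P(A|B) × P(B)
= 7/12 × 7/10
= 49/120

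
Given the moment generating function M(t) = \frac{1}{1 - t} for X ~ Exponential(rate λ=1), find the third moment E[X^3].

To find E[X^3], compute M^(3)(0):
M^(1)(t) = \frac{1}{\left(1 - t\right)^{2}}
M^(2)(t) = \frac{2}{\left(1 - t\right)^{3}}
M^(3)(t) = \frac{6}{\left(1 - t\right)^{4}}
M^(3)(0) = 6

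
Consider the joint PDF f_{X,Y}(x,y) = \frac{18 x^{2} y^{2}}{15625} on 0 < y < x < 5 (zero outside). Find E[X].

f_X(x) = ∫_0^x \frac{18 x^{2} y^{2}}{15625} dy = \frac{6 x^{5}}{15625}
E[X] = ∫_0^5 x × (\frac{6 x^{5}}{15625}) dx = \frac{30}{7}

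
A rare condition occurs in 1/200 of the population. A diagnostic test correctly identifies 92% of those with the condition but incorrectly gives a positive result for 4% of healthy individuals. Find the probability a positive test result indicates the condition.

Let D = the rare event, + = positive/flagged.
P(D) = 1/200
P(+|D) = 92/100 = 23/25
P(+|D') = 4/100 = 1/25
P(+) = P(+|D)P(D) + P(+|D')P(D')
     = \frac{23}{25} × \frac{1}{200} + \frac{1}{25} × \frac{199}{200}
     = \frac{111}{2500}
P(D|+) = P(+|D)P(D)/P(+) = \frac{23}{222}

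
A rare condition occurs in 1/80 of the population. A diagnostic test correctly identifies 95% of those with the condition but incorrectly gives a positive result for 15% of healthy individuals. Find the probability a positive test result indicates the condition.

Let D = the rare event, + = positive/flagged.
P(D) = 1/80
P(+|D) = 95/100 = 19/20
P(+|D') = 15/100 = 3/20
P(+) = P(+|D)P(D) + P(+|D')P(D')
     = \frac{19}{20} × \frac{1}{80} + \frac{3}{20} × \frac{79}{80}
     = \frac{4}{25}
P(D|+) = P(+|D)P(D)/P(+) = \frac{19}{256}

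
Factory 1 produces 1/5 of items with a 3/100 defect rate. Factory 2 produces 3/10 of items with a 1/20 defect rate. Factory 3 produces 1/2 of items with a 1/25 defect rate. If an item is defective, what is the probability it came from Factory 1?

Using Bayes' theorem:
P(F1) = 1/5, P(D|F1) = 3/100
P(F2) = 3/10, P(D|F2) = 1/20
P(F3) = 1/2, P(D|F3) = 1/25
P(D) = P(D|F1)P(F1) + P(D|F2)P(F2) + P(D|F3)P(F3)
     = \frac{41}{1000}
P(F1|D) = P(D|F1)P(F1) / P(D)
= \frac{6}{41}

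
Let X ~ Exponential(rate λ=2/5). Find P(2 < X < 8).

P(2 < X < 8) = ∫_{2}^{8} f(x) dx
where f(x) = \frac{2 e^{- \frac{2 x}{5}}}{5}
= - \frac{1 - e^{\frac{12}{5}}}{e^{\frac{16}{5}}}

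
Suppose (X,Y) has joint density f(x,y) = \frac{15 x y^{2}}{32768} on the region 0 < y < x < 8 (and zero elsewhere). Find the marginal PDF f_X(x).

f_X(x) = ∫_0^x \frac{15 x y^{2}}{32768} dy = \frac{5 x^{4}}{32768}
for 0 < x < 8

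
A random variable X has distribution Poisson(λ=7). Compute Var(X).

For X ~ Poisson(λ=7):
Var(X) = 7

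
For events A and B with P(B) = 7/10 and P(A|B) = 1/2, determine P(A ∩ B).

By definition, P(A|B) = P(A ∩ B) / P(B)
So P(A ∩ B) = P(A|B) × P(B)
= 1/2 × 7/10
= 7/20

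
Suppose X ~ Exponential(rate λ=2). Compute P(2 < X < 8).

P(2 < X < 8) = ∫_{2}^{8} f(x) dx
where f(x) = 2 e^{- 2 x}
= - \frac{1 - e^{12}}{e^{16}}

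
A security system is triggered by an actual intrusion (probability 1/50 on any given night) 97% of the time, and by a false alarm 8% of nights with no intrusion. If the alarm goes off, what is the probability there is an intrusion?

Let D = the rare event, + = positive/flagged.
P(D) = 1/50
P(+|D) = 97/100
P(+|D') = 8/100 = 2/25
P(+) = P(+|D)P(D) + P(+|D')P(D')
     = \frac{97}{100} × \frac{1}{50} + \frac{2}{25} × \frac{49}{50}
     = \frac{489}{5000}
P(D|+) = P(+|D)P(D)/P(+) = \frac{97}{489}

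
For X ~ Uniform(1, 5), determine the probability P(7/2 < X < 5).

P(7/2 < X < 5) = ∫_{7/2}^{5} f(x) dx
where f(x) = \frac{1}{4}
= \frac{3}{8}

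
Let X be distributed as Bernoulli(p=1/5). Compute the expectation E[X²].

Using the identity E[X²] = Var(X) + (E[X])²:
E[X] = \frac{1}{5}
Var(X) = \frac{4}{25}
E[X²] = \frac{4}{25} + (\frac{1}{5})²
= \frac{1}{5}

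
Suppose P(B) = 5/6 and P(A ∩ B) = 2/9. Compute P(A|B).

P(A|B) = P(A ∩ B) / P(B)
= (2/9) / (5/6)
= 4/15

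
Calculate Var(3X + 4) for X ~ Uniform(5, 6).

For X ~ Uniform(5, 6):
Var(X) = \frac{1}{12}
Var(3X + 4) = (3)² × Var(X) = 9 × \frac{1}{12} = \frac{3}{4}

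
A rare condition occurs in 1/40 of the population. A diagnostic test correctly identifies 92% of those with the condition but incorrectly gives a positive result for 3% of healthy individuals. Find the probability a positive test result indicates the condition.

Let D = the rare event, + = positive/flagged.
P(D) = 1/40
P(+|D) = 92/100 = 23/25
P(+|D') = 3/100
P(+) = P(+|D)P(D) + P(+|D')P(D')
     = \frac{23}{25} × \frac{1}{40} + \frac{3}{100} × \frac{39}{40}
     = \frac{209}{4000}
P(D|+) = P(+|D)P(D)/P(+) = \frac{92}{209}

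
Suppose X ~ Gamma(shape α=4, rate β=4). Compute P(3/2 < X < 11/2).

P(3/2 < X < 11/2) = ∫_{3/2}^{11/2} f(x) dx
where f(x) = \frac{128 x^{3} e^{- 4 x}}{3}
= \frac{-6119 + 183 e^{16}}{3 e^{22}}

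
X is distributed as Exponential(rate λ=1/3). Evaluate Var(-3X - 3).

For X ~ Exponential(rate λ=1/3):
Var(X) = 9
Var(-3X - 3) = (-3)² × Var(X) = 9 × 9 = 81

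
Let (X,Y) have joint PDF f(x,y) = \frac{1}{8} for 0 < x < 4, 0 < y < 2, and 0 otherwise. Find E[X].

f_X(x) = ∫_0^2 \frac{1}{8} dy = \frac{1}{4}
E[X] = ∫_0^4 x × (\frac{1}{4}) dx = 2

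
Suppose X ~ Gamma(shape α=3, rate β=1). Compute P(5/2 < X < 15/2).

P(5/2 < X < 15/2) = ∫_{5/2}^{15/2} f(x) dx
where f(x) = \frac{x^{2} e^{- x}}{2}
= \frac{-293 + 53 e^{5}}{8 e^{\frac{15}{2}}}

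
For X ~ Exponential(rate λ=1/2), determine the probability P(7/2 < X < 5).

P(7/2 < X < 5) = ∫_{7/2}^{5} f(x) dx
where f(x) = \frac{e^{- \frac{x}{2}}}{2}
= - \frac{1}{e^{\frac{5}{2}}} + e^{- \frac{7}{4}}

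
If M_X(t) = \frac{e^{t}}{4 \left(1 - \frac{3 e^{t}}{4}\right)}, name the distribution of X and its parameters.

The MGF M(t) = \frac{e^{t}}{4 \left(1 - \frac{3 e^{t}}{4}\right)} is the standard form for the Geometric distribution.
Comparing with the known MGF formula identifies: Geometric(p=1/4), X = trial number of first success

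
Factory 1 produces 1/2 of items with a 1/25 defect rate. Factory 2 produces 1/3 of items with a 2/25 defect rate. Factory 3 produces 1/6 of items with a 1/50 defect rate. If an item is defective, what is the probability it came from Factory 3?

Using Bayes' theorem:
P(F1) = 1/2, P(D|F1) = 1/25
P(F2) = 1/3, P(D|F2) = 2/25
P(F3) = 1/6, P(D|F3) = 1/50
P(D) = P(D|F1)P(F1) + P(D|F2)P(F2) + P(D|F3)P(F3)
     = \frac{1}{20}
P(F3|D) = P(D|F3)P(F3) / P(D)
= \frac{1}{15}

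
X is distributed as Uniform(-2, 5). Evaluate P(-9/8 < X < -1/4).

P(-9/8 < X < -1/4) = ∫_{-9/8}^{-1/4} f(x) dx
where f(x) = \frac{1}{7}
= \frac{1}{8}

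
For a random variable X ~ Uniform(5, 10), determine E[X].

For X ~ Uniform(5, 10), the expected value is:
E[X] = \frac{15}{2}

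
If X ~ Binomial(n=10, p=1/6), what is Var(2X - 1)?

For X ~ Binomial(n=10, p=1/6):
Var(X) = \frac{25}{18}
Var(2X - 1) = (2)² × Var(X) = 4 × \frac{25}{18} = \frac{50}{9}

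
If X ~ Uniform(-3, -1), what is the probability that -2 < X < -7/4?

P(-2 < X < -7/4) = ∫_{-2}^{-7/4} f(x) dx
where f(x) = \frac{1}{2}
= \frac{1}{8}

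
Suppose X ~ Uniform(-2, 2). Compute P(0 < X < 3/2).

P(0 < X < 3/2) = ∫_{0}^{3/2} f(x) dx
where f(x) = \frac{1}{4}
= \frac{3}{8}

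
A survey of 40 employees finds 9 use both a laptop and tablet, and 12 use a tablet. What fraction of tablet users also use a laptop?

P(A ∩ B) = 9/40
P(B) = 12/40 = 3/10
P(A|B) = P(A ∩ B) / P(B) = (9/40) / (3/10) = 3/4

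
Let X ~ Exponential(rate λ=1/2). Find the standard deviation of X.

For X ~ Exponential(rate λ=1/2):
Var(X) = 4
SD(X) = √(Var(X)) = √(4) = 2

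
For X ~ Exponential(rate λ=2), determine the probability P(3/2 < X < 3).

P(3/2 < X < 3) = ∫_{3/2}^{3} f(x) dx
where f(x) = 2 e^{- 2 x}
= - \frac{1 - e^{3}}{e^{6}}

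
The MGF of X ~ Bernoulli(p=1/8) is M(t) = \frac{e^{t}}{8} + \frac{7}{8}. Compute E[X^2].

To find E[X^2], compute M^(2)(0):
M^(1)(t) = \frac{e^{t}}{8}
M^(2)(t) = \frac{e^{t}}{8}
M^(2)(0) = \frac{1}{8}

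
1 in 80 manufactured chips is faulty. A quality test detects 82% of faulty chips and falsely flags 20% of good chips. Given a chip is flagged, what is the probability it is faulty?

Let D = the rare event, + = positive/flagged.
P(D) = 1/80
P(+|D) = 82/100 = 41/50
P(+|D') = 20/100 = 1/5
P(+) = P(+|D)P(D) + P(+|D')P(D')
     = \frac{41}{50} × \frac{1}{80} + \frac{1}{5} × \frac{79}{80}
     = \frac{831}{4000}
P(D|+) = P(+|D)P(D)/P(+) = \frac{41}{831}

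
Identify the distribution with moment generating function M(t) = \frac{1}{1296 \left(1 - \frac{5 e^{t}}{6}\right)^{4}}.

The MGF M(t) = \frac{1}{1296 \left(1 - \frac{5 e^{t}}{6}\right)^{4}} is the standard form for the NegativeBinomial distribution.
Comparing with the known MGF formula identifies: NegBin(r=4, p=1/6), X = failures before r-th success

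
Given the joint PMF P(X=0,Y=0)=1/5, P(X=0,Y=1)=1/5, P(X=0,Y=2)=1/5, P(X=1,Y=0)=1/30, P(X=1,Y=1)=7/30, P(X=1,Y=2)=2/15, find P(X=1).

P(X=1) = P(X=1,Y=0) + P(X=1,Y=1) + P(X=1,Y=2)
= 1/30 + 7/30 + 2/15
= 2/5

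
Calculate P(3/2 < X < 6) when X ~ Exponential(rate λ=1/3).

P(3/2 < X < 6) = ∫_{3/2}^{6} f(x) dx
where f(x) = \frac{e^{- \frac{x}{3}}}{3}
= - \frac{1}{e^{2}} + e^{- \frac{1}{2}}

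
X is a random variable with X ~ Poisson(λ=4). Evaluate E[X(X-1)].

E[X(X-1)] = E[X² - X] = E[X²] - E[X]
E[X] = 4
E[X²] = Var(X) + (E[X])² = 4 + (4)² = 20
E[X(X-1)] = 20 - 4 = 16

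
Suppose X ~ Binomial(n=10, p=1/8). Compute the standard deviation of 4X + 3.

For X ~ Binomial(n=10, p=1/8):
Var(X) = \frac{35}{32}
SD(X) = √(Var(X)) = √(\frac{35}{32}) = \frac{\sqrt{70}}{8}
SD(4X + 3) = |4| × SD(X) = 4 × \frac{\sqrt{70}}{8} = \frac{\sqrt{70}}{2}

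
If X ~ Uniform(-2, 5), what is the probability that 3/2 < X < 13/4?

P(3/2 < X < 13/4) = ∫_{3/2}^{13/4} f(x) dx
where f(x) = \frac{1}{7}
= \frac{1}{4}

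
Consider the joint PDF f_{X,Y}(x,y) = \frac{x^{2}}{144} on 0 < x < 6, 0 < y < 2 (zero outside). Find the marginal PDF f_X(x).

f_X(x) = ∫_0^2 f(x,y) dy
= ∫_0^2 \frac{x^{2}}{144} dy
= \frac{x^{2}}{72} for 0 < x < 6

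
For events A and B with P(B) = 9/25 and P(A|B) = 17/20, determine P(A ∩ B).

By definition, P(A|B) = P(A ∩ B) / P(B)
So P(A ∩ B) = P(A|B) × P(B)
= 17/20 × 9/25
= 153/500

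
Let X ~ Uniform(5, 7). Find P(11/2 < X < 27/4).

P(11/2 < X < 27/4) = ∫_{11/2}^{27/4} f(x) dx
where f(x) = \frac{1}{2}
= \frac{5}{8}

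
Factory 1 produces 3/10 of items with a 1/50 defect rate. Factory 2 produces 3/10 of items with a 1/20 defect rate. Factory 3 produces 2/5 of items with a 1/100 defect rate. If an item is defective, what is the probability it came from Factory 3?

Using Bayes' theorem:
P(F1) = 3/10, P(D|F1) = 1/50
P(F2) = 3/10, P(D|F2) = 1/20
P(F3) = 2/5, P(D|F3) = 1/100
P(D) = P(D|F1)P(F1) + P(D|F2)P(F2) + P(D|F3)P(F3)
     = \frac{1}{40}
P(F3|D) = P(D|F3)P(F3) / P(D)
= \frac{4}{25}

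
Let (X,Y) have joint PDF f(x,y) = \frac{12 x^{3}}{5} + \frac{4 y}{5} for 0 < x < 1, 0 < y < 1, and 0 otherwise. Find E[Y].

E[Y] = ∫_0^1 ∫_0^1 y × f(x,y) dx dy
= \frac{17}{30}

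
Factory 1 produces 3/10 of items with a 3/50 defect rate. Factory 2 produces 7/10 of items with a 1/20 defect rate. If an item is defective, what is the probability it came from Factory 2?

Using Bayes' theorem:
P(F1) = 3/10, P(D|F1) = 3/50
P(F2) = 7/10, P(D|F2) = 1/20
P(D) = P(D|F1)P(F1) + P(D|F2)P(F2)
     = \frac{53}{1000}
P(F2|D) = P(D|F2)P(F2) / P(D)
= \frac{35}{53}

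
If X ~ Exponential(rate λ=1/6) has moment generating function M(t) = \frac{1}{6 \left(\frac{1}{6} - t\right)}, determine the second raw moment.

To find E[X^2], compute M^(2)(0):
M^(1)(t) = \frac{1}{6 \left(\frac{1}{6} - t\right)^{2}}
M^(2)(t) = \frac{1}{3 \left(\frac{1}{6} - t\right)^{3}}
M^(2)(0) = 72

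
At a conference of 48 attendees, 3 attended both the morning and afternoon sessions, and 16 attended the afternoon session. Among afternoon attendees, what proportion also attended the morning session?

P(A ∩ B) = 3/48 = 1/16
P(B) = 16/48 = 1/3
P(A|B) = P(A ∩ B) / P(B) = (1/16) / (1/3) = 3/16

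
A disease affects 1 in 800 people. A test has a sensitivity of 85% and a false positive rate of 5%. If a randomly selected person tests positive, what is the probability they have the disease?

Let D = the rare event, + = positive/flagged.
P(D) = 1/800
P(+|D) = 85/100 = 17/20
P(+|D') = 5/100 = 1/20
P(+) = P(+|D)P(D) + P(+|D')P(D')
     = \frac{17}{20} × \frac{1}{800} + \frac{1}{20} × \frac{799}{800}
     = \frac{51}{1000}
P(D|+) = P(+|D)P(D)/P(+) = \frac{1}{48}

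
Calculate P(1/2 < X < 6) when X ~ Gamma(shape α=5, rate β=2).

P(1/2 < X < 6) = ∫_{1/2}^{6} f(x) dx
where f(x) = \frac{4 x^{4} e^{- 2 x}}{3}
= \frac{-29688 + 65 e^{11}}{24 e^{12}}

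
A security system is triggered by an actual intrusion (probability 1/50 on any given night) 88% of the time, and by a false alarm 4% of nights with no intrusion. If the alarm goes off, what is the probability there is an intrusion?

Let D = the rare event, + = positive/flagged.
P(D) = 1/50
P(+|D) = 88/100 = 22/25
P(+|D') = 4/100 = 1/25
P(+) = P(+|D)P(D) + P(+|D')P(D')
     = \frac{22}{25} × \frac{1}{50} + \frac{1}{25} × \frac{49}{50}
     = \frac{71}{1250}
P(D|+) = P(+|D)P(D)/P(+) = \frac{22}{71}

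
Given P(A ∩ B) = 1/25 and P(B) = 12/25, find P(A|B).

P(A|B) = P(A ∩ B) / P(B)
= (1/25) / (12/25)
= 1/12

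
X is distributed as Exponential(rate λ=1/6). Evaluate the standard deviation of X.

For X ~ Exponential(rate λ=1/6):
Var(X) = 36
SD(X) = √(Var(X)) = √(36) = 6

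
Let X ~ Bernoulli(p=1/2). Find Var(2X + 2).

For X ~ Bernoulli(p=1/2):
Var(X) = \frac{1}{4}
Var(2X + 2) = (2)² × Var(X) = 4 × \frac{1}{4} = 1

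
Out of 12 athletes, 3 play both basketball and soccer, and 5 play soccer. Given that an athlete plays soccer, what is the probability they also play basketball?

P(A ∩ B) = 3/12 = 1/4
P(B) = 5/12
P(A|B) = P(A ∩ B) / P(B) = (1/4) / (5/12) = 3/5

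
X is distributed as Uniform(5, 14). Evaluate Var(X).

For X ~ Uniform(5, 14):
Var(X) = \frac{27}{4}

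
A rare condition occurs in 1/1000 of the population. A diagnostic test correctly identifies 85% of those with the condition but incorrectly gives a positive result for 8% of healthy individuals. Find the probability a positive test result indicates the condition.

Let D = the rare event, + = positive/flagged.
P(D) = 1/1000
P(+|D) = 85/100 = 17/20
P(+|D') = 8/100 = 2/25
P(+) = P(+|D)P(D) + P(+|D')P(D')
     = \frac{17}{20} × \frac{1}{1000} + \frac{2}{25} × \frac{999}{1000}
     = \frac{8077}{100000}
P(D|+) = P(+|D)P(D)/P(+) = \frac{85}{8077}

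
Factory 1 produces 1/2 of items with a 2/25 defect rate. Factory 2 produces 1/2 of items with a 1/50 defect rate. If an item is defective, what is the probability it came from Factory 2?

Using Bayes' theorem:
P(F1) = 1/2, P(D|F1) = 2/25
P(F2) = 1/2, P(D|F2) = 1/50
P(D) = P(D|F1)P(F1) + P(D|F2)P(F2)
     = \frac{1}{20}
P(F2|D) = P(D|F2)P(F2) / P(D)
= \frac{1}{5}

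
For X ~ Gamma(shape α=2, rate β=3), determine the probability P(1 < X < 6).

P(1 < X < 6) = ∫_{1}^{6} f(x) dx
where f(x) = 9 x e^{- 3 x}
= \frac{-19 + 4 e^{15}}{e^{18}}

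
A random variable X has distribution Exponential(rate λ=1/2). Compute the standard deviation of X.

For X ~ Exponential(rate λ=1/2):
Var(X) = 4
SD(X) = √(Var(X)) = √(4) = 2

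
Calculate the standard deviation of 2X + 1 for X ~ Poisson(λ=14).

For X ~ Poisson(λ=14):
Var(X) = 14
SD(X) = √(Var(X)) = √(14) = \sqrt{14}
SD(2X + 1) = |2| × SD(X) = 2 × \sqrt{14} = 2 \sqrt{14}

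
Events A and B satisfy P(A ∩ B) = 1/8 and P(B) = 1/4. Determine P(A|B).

P(A|B) = P(A ∩ B) / P(B)
= (1/8) / (1/4)
= 1/2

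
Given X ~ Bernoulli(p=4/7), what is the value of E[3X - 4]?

For X ~ Bernoulli(p=4/7):
E[X] = \frac{4}{7}
E[3X - 4] = 3 × E[X] - 4 = - \frac{16}{7}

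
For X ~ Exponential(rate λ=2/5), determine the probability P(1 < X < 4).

P(1 < X < 4) = ∫_{1}^{4} f(x) dx
where f(x) = \frac{2 e^{- \frac{2 x}{5}}}{5}
= - \frac{1 - e^{\frac{6}{5}}}{e^{\frac{8}{5}}}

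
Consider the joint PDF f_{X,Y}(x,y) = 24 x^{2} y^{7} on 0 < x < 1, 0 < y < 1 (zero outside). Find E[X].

E[X] = ∫_0^1 ∫_0^1 x × f(x,y) dy dx
= ∫_0^1 ∫_0^1 x × (24 x^{2} y^{7}) dy dx
= \frac{3}{4}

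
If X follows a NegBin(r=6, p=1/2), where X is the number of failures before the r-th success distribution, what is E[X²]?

Using the identity E[X²] = Var(X) + (E[X])²:
E[X] = 6
Var(X) = 12
E[X²] = 12 + (6)²
= 48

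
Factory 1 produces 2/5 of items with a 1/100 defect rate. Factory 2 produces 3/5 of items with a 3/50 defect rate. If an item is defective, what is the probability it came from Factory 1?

Using Bayes' theorem:
P(F1) = 2/5, P(D|F1) = 1/100
P(F2) = 3/5, P(D|F2) = 3/50
P(D) = P(D|F1)P(F1) + P(D|F2)P(F2)
     = \frac{1}{25}
P(F1|D) = P(D|F1)P(F1) / P(D)
= \frac{1}{10}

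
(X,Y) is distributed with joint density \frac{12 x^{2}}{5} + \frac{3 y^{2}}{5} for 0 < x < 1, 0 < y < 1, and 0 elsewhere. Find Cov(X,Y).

E[XY] = ∫∫ xy × f(x,y) dx dy = \frac{3}{8}
E[X] = \frac{7}{10}
E[Y] = \frac{11}{20}
Cov(X,Y) = E[XY] - E[X]E[Y] = - \frac{1}{100}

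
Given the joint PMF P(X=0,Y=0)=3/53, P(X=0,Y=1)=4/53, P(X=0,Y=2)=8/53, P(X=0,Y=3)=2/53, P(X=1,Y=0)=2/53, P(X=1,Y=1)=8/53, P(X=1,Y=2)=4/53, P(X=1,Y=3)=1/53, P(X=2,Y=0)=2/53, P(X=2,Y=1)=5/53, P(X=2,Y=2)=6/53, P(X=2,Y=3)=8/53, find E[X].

First find marginal of X:
P(X=0) = 17/53
P(X=1) = 15/53
P(X=2) = 21/53
E[X] = 0 × 17/53 + 1 × 15/53 + 2 × 21/53 = 57/53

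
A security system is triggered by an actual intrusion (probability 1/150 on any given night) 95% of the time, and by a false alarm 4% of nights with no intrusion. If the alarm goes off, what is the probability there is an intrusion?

Let D = the rare event, + = positive/flagged.
P(D) = 1/150
P(+|D) = 95/100 = 19/20
P(+|D') = 4/100 = 1/25
P(+) = P(+|D)P(D) + P(+|D')P(D')
     = \frac{19}{20} × \frac{1}{150} + \frac{1}{25} × \frac{149}{150}
     = \frac{691}{15000}
P(D|+) = P(+|D)P(D)/P(+) = \frac{95}{691}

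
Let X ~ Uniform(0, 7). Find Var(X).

For X ~ Uniform(0, 7):
Var(X) = \frac{49}{12}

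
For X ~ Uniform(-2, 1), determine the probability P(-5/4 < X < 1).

P(-5/4 < X < 1) = ∫_{-5/4}^{1} f(x) dx
where f(x) = \frac{1}{3}
= \frac{3}{4}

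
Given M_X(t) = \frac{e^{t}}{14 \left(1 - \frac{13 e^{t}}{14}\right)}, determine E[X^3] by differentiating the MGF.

To find E[X^3], compute M^(3)(0):
M^(1)(t) = \frac{e^{t}}{14 \left(1 - \frac{13 e^{t}}{14}\right)} + \frac{13 e^{2 t}}{196 \left(1 - \frac{13 e^{t}}{14}\right)^{2}}
M^(2)(t) = \frac{e^{t}}{14 \left(1 - \frac{13 e^{t}}{14}\right)} + \frac{39 e^{2 t}}{196 \left(1 - \frac{13 e^{t}}{14}\right)^{2}} + \frac{169 e^{3 t}}{1372 \left(1 - \frac{13 e^{t}}{14}\right)^{3}}
M^(3)(t) = \frac{e^{t}}{14 \left(1 - \frac{13 e^{t}}{14}\right)} + \frac{13 e^{2 t}}{28 \left(1 - \frac{13 e^{t}}{14}\right)^{2}} + \frac{507 e^{3 t}}{686 \left(1 - \frac{13 e^{t}}{14}\right)^{3}} + \frac{6591 e^{4 t}}{19208 \left(1 - \frac{13 e^{t}}{14}\right)^{4}}
M^(3)(0) = 15302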